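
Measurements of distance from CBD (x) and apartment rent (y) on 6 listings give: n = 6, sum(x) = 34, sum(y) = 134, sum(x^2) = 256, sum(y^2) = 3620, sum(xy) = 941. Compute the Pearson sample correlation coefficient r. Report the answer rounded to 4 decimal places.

S_xy = nΣxy − ΣxΣy = 6·941 − 34·134 = 5646 − 4556 = 1090
S_xx = nΣx² − (Σx)² = 6·256 − 34² = 1536 − 1156 = 380
S_yy = nΣy² − (Σy)² = 6·3620 − 134² = 21720 − 17956 = 3764
r = S_xy / √(S_xx·S_yy) = 1090 / √(380·3764) = 1090 / √1430320 = 1090 / 1195.9599 = 0.9114

0.9114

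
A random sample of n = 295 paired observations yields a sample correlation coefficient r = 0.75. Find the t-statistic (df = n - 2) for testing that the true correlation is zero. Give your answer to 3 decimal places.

1 − r² = 1 − 0.5625 = 0.4375;  √(1−r²) = 0.661438
√(n−2) = √293 = 17.117243
t = r·√(n−2)/√(1−r²) = 0.75 · 17.117243 / 0.661438 = 19.409

19.409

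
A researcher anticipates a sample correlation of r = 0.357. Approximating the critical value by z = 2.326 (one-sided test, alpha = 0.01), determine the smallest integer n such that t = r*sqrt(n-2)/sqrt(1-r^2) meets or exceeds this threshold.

Need r·√(n−2)/√(1−r²) ≥ 2.326
√(n−2) ≥ 2.326·√(1−0.127449) / 0.357 = 2.326·0.934104 / 0.357 = 6.0861
n−2 ≥ 37.0406  ⇒  n ≥ 39.0406
Smallest integer n = 40

40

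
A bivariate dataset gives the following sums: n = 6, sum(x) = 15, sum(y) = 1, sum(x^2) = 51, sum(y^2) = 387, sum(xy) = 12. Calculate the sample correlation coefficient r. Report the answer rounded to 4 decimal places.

0.1315

Numerator: nΣxy − (Σx)(Σy) = 6·12 − (15)(1) = 57
Denominator: √[(nΣx²−(Σx)²)(nΣy²−(Σy)²)]
  nΣx²−(Σx)² = 6·51 − 225 = 81;  nΣy²−(Σy)² = 6·387 − 1 = 2321
  √(81·2321) = √188001 = 433.5908
r = 57 / 433.5908 = 0.1315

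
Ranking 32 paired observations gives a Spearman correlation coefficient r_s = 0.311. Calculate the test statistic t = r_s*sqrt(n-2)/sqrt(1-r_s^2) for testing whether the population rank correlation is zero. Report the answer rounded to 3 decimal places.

1 − r_s² = 1 − 0.096721 = 0.903279;  √(1−r_s²) = 0.950410
√(n−2) = √30 = 5.477226
t = r_s·√(n−2)/√(1−r_s²) = 0.311 · 5.477226 / 0.950410 = 1.792

1.792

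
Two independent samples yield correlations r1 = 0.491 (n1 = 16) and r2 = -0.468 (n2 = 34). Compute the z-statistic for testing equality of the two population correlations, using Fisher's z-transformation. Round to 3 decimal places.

Fisher z-transforms: z1 = atanh(0.491) = 0.537377, z2 = atanh(-0.468) = -0.507506; difference d = 1.044883
Var(d) = 1/13 + 1/31 = 0.0769231 + 0.0322581 = 0.1091812
z = d/√Var(d) = 1.044883 / √0.1091812 = 1.044883 / 0.330426 = 3.162

3.162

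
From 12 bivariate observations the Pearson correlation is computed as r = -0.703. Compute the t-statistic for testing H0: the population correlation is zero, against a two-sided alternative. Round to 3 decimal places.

1 − r² = 1 − 0.494209 = 0.505791;  √(1−r²) = 0.711190
√(n−2) = √10 = 3.162278
t = r·√(n−2)/√(1−r²) = -0.703 · 3.162278 / 0.711190 = -3.126

-3.126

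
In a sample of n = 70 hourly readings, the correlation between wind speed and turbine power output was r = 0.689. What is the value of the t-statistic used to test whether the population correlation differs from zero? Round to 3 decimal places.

t = r·√(n−2) / √(1−r²) with r = 0.689, n = 70
  = 0.689·√68 / √(1 − 0.474721)
  = 0.689·8.246211 / 0.724761
  = 5.681639 / 0.724761 = 7.839

7.839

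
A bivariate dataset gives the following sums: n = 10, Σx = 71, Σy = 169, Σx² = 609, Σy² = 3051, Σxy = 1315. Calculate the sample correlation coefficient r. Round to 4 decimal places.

0.8050

S_xy = nΣxy − ΣxΣy = 10·1315 − 71·169 = 13150 − 11999 = 1151
S_xx = nΣx² − (Σx)² = 10·609 − 71² = 6090 − 5041 = 1049
S_yy = nΣy² − (Σy)² = 10·3051 − 169² = 30510 − 28561 = 1949
r = S_xy / √(S_xx·S_yy) = 1151 / √(1049·1949) = 1151 / √2044501 = 1151 / 1429.8605 = 0.8050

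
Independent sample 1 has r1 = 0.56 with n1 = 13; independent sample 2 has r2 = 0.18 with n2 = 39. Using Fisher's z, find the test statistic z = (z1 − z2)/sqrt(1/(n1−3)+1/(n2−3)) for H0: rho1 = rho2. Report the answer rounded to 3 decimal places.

1.261

Fisher z-transforms: z1 = atanh(0.56) = 0.632833, z2 = atanh(0.18) = 0.181983; difference d = 0.450850
Var(d) = 1/10 + 1/36 = 0.1000000 + 0.0277778 = 0.1277778
z = d/√Var(d) = 0.450850 / √0.1277778 = 0.450850 / 0.357460 = 1.261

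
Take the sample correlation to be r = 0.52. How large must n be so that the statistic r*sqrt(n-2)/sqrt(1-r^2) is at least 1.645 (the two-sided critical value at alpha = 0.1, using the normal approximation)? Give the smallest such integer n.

Need r·√(n−2)/√(1−r²) ≥ 1.645
√(n−2) ≥ 1.645·√(1−0.2704) / 0.52 = 1.645·0.854166 / 0.52 = 2.7021
n−2 ≥ 7.3013  ⇒  n ≥ 9.3013
Smallest integer n = 10

10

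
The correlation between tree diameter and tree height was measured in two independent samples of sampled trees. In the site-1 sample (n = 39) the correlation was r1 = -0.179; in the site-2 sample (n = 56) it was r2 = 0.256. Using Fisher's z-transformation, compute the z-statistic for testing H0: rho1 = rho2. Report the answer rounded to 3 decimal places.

-2.050

z1 = atanh(-0.179) = -0.180949,  z2 = atanh(0.256) = 0.261823
SE = √(1/(n1−3) + 1/(n2−3)) = √(1/36 + 1/53) = √(0.0277778 + 0.0188679) = √0.0466457 = 0.215976
z = (z1 − z2)/SE = (-0.180949 − 0.261823) / 0.215976 = -0.442772 / 0.215976 = -2.050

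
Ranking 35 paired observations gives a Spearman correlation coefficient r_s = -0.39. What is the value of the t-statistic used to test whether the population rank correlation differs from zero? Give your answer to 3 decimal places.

-2.433

1 − r_s² = 1 − 0.1521 = 0.8479;  √(1−r_s²) = 0.920815
√(n−2) = √33 = 5.744563
t = r_s·√(n−2)/√(1−r_s²) = -0.39 · 5.744563 / 0.920815 = -2.433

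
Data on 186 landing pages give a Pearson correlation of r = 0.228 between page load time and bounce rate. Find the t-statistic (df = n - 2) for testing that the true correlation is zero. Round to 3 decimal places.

1 − r² = 1 − 0.051984 = 0.948016;  √(1−r²) = 0.973661
√(n−2) = √184 = 13.564660
t = r·√(n−2)/√(1−r²) = 0.228 · 13.564660 / 0.973661 = 3.176

3.176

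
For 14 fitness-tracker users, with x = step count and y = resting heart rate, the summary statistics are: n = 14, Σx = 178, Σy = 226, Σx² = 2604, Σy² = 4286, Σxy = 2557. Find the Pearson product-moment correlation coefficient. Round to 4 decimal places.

S_xy = nΣxy − ΣxΣy = 14·2557 − 178·226 = 35798 − 40228 = -4430
S_xx = nΣx² − (Σx)² = 14·2604 − 178² = 36456 − 31684 = 4772
S_yy = nΣy² − (Σy)² = 14·4286 − 226² = 60004 − 51076 = 8928
r = S_xy / √(S_xx·S_yy) = -4430 / √(4772·8928) = -4430 / √42604416 = -4430 / 6527.2058 = -0.6787

-0.6787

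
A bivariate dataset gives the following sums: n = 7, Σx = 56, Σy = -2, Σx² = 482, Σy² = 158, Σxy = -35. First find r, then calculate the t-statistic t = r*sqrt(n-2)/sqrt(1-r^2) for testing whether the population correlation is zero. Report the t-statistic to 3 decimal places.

-0.601

S_xy = nΣxy − ΣxΣy = 7·(-35) − 56·(-2) = -245 − (-112) = -133
S_xx = nΣx² − (Σx)² = 7·482 − 56² = 3374 − 3136 = 238
S_yy = nΣy² − (Σy)² = 7·158 − (-2)² = 1106 − 4 = 1102
r = S_xy / √(S_xx·S_yy) = -133 / √(238·1102) = -133 / √262276 = -133 / 512.1289 = -0.2597
t = r·√(n−2)/√(1−r²) = -0.2597·√5 / √(1−0.067444) = -0.580707 / 0.965689 = -0.601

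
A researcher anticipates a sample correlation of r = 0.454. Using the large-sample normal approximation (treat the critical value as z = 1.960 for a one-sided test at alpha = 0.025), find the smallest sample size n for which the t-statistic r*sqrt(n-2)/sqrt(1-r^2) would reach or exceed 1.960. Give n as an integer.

Need r·√(n−2)/√(1−r²) ≥ 1.960
√(n−2) ≥ 1.960·√(1−0.206116) / 0.454 = 1.960·0.891002 / 0.454 = 3.8466
n−2 ≥ 14.7963  ⇒  n ≥ 16.7963
Smallest integer n = 17

17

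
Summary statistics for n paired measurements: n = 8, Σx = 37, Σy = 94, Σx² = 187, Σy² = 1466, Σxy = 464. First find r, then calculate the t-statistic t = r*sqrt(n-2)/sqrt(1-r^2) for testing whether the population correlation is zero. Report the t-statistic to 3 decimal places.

S_xy = nΣxy − ΣxΣy = 8·464 − 37·94 = 3712 − 3478 = 234
S_xx = nΣx² − (Σx)² = 8·187 − 37² = 1496 − 1369 = 127
S_yy = nΣy² − (Σy)² = 8·1466 − 94² = 11728 − 8836 = 2892
r = S_xy / √(S_xx·S_yy) = 234 / √(127·2892) = 234 / √367284 = 234 / 606.0396 = 0.3861
t = r·√(n−2)/√(1−r²) = 0.3861·√6 / √(1−0.149073) = 0.945748 / 0.922457 = 1.025

1.025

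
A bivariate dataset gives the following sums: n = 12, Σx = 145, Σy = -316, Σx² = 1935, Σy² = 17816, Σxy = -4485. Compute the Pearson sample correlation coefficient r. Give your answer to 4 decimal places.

-0.5059

Numerator: nΣxy − (Σx)(Σy) = 12·(-4485) − (145)(-316) = -8000
Denominator: √[(nΣx²−(Σx)²)(nΣy²−(Σy)²)]
  nΣx²−(Σx)² = 12·1935 − 21025 = 2195;  nΣy²−(Σy)² = 12·17816 − 99856 = 113936
  √(2195·113936) = √250089520 = 15814.2189
r = -8000 / 15814.2189 = -0.5059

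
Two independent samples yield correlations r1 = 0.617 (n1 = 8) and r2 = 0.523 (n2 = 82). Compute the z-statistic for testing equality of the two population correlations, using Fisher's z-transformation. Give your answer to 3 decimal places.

Fisher z-transforms: z1 = atanh(0.617) = 0.720146, z2 = atanh(0.523) = 0.580460; difference d = 0.139686
Var(d) = 1/5 + 1/79 = 0.2000000 + 0.0126582 = 0.2126582
z = d/√Var(d) = 0.139686 / √0.2126582 = 0.139686 / 0.461149 = 0.303

0.303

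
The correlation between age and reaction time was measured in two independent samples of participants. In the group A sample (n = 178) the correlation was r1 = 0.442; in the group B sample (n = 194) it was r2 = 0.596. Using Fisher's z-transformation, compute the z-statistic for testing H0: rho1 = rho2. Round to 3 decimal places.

-2.028

z1 = atanh(0.442) = 0.474714,  z2 = atanh(0.596) = 0.686920
SE = √(1/(n1−3) + 1/(n2−3)) = √(1/175 + 1/191) = √(0.0057143 + 0.0052356) = √0.0109499 = 0.104642
z = (z1 − z2)/SE = (0.474714 − 0.686920) / 0.104642 = -0.212206 / 0.104642 = -2.028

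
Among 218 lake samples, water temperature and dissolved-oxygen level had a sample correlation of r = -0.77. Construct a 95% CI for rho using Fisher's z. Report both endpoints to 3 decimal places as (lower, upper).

(-0.819, -0.710)

Fisher z: z_r = atanh(r) = ½·ln((1+(-0.77))/(1−(-0.77))) = -1.020328
SE(z) = 1/√(n−3) = 1/√215 = 0.068199
95% ⇒ z* = 1.960; margin = 1.960·0.068199 = 0.133670
CI on z-scale: (-1.153998, -0.886658)
Back-transform: tanh(-1.153998) = -0.819074, tanh(-0.886658) = -0.709739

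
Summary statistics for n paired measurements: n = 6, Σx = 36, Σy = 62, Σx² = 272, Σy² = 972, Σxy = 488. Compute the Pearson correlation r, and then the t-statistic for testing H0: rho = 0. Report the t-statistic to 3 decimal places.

3.249

Numerator: nΣxy − (Σx)(Σy) = 6·488 − (36)(62) = 696
Denominator: √[(nΣx²−(Σx)²)(nΣy²−(Σy)²)]
  nΣx²−(Σx)² = 6·272 − 1296 = 336;  nΣy²−(Σy)² = 6·972 − 3844 = 1988
  √(336·1988) = √667968 = 817.2931
r = 696 / 817.2931 = 0.8516
t = r·√(n−2)/√(1−r²) = 0.8516·√4 / √(1−0.725223) = 1.703200 / 0.524192 = 3.249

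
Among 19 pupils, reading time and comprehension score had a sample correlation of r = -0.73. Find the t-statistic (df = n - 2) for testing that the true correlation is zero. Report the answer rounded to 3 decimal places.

t = r·√(n−2) / √(1−r²) with r = -0.73, n = 19
  = -0.73·√17 / √(1 − 0.5329)
  = -0.73·4.123106 / 0.683447
  = -3.009867 / 0.683447 = -4.404

-4.404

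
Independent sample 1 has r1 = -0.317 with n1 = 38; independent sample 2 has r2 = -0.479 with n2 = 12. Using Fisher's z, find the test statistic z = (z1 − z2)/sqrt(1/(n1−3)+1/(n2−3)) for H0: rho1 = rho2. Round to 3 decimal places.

0.517

Fisher z-transforms: z1 = atanh(-0.317) = -0.328308, z2 = atanh(-0.479) = -0.521686; difference d = 0.193378
Var(d) = 1/35 + 1/9 = 0.0285714 + 0.1111111 = 0.1396825
z = d/√Var(d) = 0.193378 / √0.1396825 = 0.193378 / 0.373741 = 0.517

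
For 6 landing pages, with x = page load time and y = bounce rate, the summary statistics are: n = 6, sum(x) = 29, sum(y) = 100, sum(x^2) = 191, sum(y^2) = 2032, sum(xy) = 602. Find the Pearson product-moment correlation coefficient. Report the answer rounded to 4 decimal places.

0.8708

Numerator: nΣxy − (Σx)(Σy) = 6·602 − (29)(100) = 712
Denominator: √[(nΣx²−(Σx)²)(nΣy²−(Σy)²)]
  nΣx²−(Σx)² = 6·191 − 841 = 305;  nΣy²−(Σy)² = 6·2032 − 10000 = 2192
  √(305·2192) = √668560 = 817.6552
r = 712 / 817.6552 = 0.8708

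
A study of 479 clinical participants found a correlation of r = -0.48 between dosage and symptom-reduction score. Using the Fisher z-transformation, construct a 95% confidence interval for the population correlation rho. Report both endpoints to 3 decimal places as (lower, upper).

(-0.546, -0.408)

z_r = atanh(-0.48) = -0.522984;  SE = 1/√(n−3) = 1/√476 = 0.045835
z-limits: -0.522984 ± 1.960·0.045835 = -0.522984 ± 0.089837 = [-0.612821, -0.433147]
ρ-limits: (tanh -0.612821, tanh -0.433147) = (-0.546, -0.408)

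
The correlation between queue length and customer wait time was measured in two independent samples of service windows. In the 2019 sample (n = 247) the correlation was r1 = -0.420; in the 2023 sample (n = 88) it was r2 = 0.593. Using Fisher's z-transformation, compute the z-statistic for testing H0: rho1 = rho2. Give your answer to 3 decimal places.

z1 = atanh(-0.420) = -0.447692,  z2 = atanh(0.593) = 0.682281
SE = √(1/(n1−3) + 1/(n2−3)) = √(1/244 + 1/85) = √(0.0040984 + 0.0117647) = √0.0158631 = 0.125949
z = (z1 − z2)/SE = (-0.447692 − 0.682281) / 0.125949 = -1.129973 / 0.125949 = -8.972

-8.972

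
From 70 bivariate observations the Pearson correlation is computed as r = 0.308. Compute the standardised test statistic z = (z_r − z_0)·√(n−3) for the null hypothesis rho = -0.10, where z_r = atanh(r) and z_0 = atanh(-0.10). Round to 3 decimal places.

3.427

z_r = atanh(0.308) = 0.318334,  z_0 = atanh(-0.10) = -0.100335
SE = 1/√(n−3) = 1/√67 = 0.122169
z = (z_r − z_0)/SE = (0.318334 − (-0.100335)) / 0.122169 = 0.418669 / 0.122169 = 3.427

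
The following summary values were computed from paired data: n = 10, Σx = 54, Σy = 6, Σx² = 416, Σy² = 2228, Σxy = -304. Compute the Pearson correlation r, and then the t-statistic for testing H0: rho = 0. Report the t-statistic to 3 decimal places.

-2.353

Numerator: nΣxy − (Σx)(Σy) = 10·(-304) − (54)(6) = -3364
Denominator: √[(nΣx²−(Σx)²)(nΣy²−(Σy)²)]
  nΣx²−(Σx)² = 10·416 − 2916 = 1244;  nΣy²−(Σy)² = 10·2228 − 36 = 22244
  √(1244·22244) = √27671536 = 5260.3741
r = -3364 / 5260.3741 = -0.6395
t = r·√(n−2)/√(1−r²) = -0.6395·√8 / √(1−0.408960) = -1.808779 / 0.768791 = -2.353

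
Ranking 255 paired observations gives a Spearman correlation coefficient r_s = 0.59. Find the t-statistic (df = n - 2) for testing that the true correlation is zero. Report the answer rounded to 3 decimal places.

11.623

t = r_s·√(n−2) / √(1−r_s²) with r_s = 0.59, n = 255
  = 0.59·√253 / √(1 − 0.3481)
  = 0.59·15.905974 / 0.807403
  = 9.384525 / 0.807403 = 11.623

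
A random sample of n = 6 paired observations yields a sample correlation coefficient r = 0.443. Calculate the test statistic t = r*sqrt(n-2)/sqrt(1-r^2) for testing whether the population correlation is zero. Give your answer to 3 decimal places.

0.988

1 − r² = 1 − 0.196249 = 0.803751;  √(1−r²) = 0.896522
√(n−2) = √4 = 2.000000
t = r·√(n−2)/√(1−r²) = 0.443 · 2.000000 / 0.896522 = 0.988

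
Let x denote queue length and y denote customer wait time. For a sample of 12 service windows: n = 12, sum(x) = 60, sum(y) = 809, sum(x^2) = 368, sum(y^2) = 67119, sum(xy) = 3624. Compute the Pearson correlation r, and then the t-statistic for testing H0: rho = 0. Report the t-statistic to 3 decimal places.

S_xy = nΣxy − ΣxΣy = 12·3624 − 60·809 = 43488 − 48540 = -5052
S_xx = nΣx² − (Σx)² = 12·368 − 60² = 4416 − 3600 = 816
S_yy = nΣy² − (Σy)² = 12·67119 − 809² = 805428 − 654481 = 150947
r = S_xy / √(S_xx·S_yy) = -5052 / √(816·150947) = -5052 / √123172752 = -5052 / 11098.3220 = -0.4552
t = r·√(n−2)/√(1−r²) = -0.4552·√10 / √(1−0.207207) = -1.439469 / 0.890389 = -1.617

-1.617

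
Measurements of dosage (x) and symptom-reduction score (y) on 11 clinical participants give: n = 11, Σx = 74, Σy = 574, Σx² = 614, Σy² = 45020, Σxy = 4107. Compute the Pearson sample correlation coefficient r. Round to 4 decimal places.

Numerator: nΣxy − (Σx)(Σy) = 11·4107 − (74)(574) = 2701
Denominator: √[(nΣx²−(Σx)²)(nΣy²−(Σy)²)]
  nΣx²−(Σx)² = 11·614 − 5476 = 1278;  nΣy²−(Σy)² = 11·45020 − 329476 = 165744
  √(1278·165744) = √211820832 = 14554.0658
r = 2701 / 14554.0658 = 0.1856

0.1856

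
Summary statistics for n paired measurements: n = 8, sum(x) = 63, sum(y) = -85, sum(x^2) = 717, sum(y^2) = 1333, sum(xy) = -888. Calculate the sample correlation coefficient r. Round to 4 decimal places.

-0.7095

S_xy = nΣxy − ΣxΣy = 8·(-888) − 63·(-85) = -7104 − (-5355) = -1749
S_xx = nΣx² − (Σx)² = 8·717 − 63² = 5736 − 3969 = 1767
S_yy = nΣy² − (Σy)² = 8·1333 − (-85)² = 10664 − 7225 = 3439
r = S_xy / √(S_xx·S_yy) = -1749 / √(1767·3439) = -1749 / √6076713 = -1749 / 2465.0990 = -0.7095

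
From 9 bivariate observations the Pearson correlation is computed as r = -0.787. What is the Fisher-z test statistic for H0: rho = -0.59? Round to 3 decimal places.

-0.945

Fisher z: atanh(-0.787) = -1.063501, atanh(-0.59) = -0.677666
z = (z_r − z_0)·√(n−3) = (-1.063501 − (-0.677666))·√6 = -0.385835 · 2.449490 = -0.945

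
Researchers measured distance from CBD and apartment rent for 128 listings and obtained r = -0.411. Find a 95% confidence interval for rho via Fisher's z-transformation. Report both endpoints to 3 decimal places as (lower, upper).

(-0.546, -0.256)

Fisher z: z_r = atanh(r) = ½·ln((1+(-0.411))/(1−(-0.411))) = -0.436814
SE(z) = 1/√(n−3) = 1/√125 = 0.089443
95% ⇒ z* = 1.960; margin = 1.960·0.089443 = 0.175308
CI on z-scale: (-0.612122, -0.261506)
Back-transform: tanh(-0.612122) = -0.545619, tanh(-0.261506) = -0.255704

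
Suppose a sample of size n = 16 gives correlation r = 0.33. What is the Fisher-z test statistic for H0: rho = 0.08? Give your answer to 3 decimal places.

Fisher z: atanh(0.33) = 0.342828, atanh(0.08) = 0.080171
z = (z_r − z_0)·√(n−3) = (0.342828 − 0.080171)·√13 = 0.262657 · 3.605551 = 0.947

0.947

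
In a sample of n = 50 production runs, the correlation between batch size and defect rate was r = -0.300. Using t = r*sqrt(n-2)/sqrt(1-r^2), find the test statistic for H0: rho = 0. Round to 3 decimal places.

-2.179

1 − r² = 1 − 0.090000 = 0.910000;  √(1−r²) = 0.953939
√(n−2) = √48 = 6.928203
t = r·√(n−2)/√(1−r²) = -0.300 · 6.928203 / 0.953939 = -2.179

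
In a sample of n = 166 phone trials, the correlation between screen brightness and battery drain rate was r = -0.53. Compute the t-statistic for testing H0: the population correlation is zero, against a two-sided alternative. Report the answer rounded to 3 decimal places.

1 − r² = 1 − 0.2809 = 0.7191;  √(1−r²) = 0.847998
√(n−2) = √164 = 12.806248
t = r·√(n−2)/√(1−r²) = -0.53 · 12.806248 / 0.847998 = -8.004

-8.004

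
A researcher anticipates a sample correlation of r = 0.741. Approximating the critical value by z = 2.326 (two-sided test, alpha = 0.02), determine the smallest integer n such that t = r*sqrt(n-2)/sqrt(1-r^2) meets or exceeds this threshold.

Need r·√(n−2)/√(1−r²) ≥ 2.326
√(n−2) ≥ 2.326·√(1−0.549081) / 0.741 = 2.326·0.671505 / 0.741 = 2.1079
n−2 ≥ 4.4432  ⇒  n ≥ 6.4432
Smallest integer n = 7

7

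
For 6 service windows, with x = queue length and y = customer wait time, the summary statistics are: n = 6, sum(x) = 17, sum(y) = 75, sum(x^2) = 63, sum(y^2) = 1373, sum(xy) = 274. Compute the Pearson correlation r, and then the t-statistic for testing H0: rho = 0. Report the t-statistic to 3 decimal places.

2.377

S_xy = nΣxy − ΣxΣy = 6·274 − 17·75 = 1644 − 1275 = 369
S_xx = nΣx² − (Σx)² = 6·63 − 17² = 378 − 289 = 89
S_yy = nΣy² − (Σy)² = 6·1373 − 75² = 8238 − 5625 = 2613
r = S_xy / √(S_xx·S_yy) = 369 / √(89·2613) = 369 / √232557 = 369 / 482.2416 = 0.7652
t = r·√(n−2)/√(1−r²) = 0.7652·√4 / √(1−0.585531) = 1.530400 / 0.643793 = 2.377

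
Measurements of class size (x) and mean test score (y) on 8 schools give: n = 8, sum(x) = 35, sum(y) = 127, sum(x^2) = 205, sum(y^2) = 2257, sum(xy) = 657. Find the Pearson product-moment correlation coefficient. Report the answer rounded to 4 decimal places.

0.9069

S_xy = nΣxy − ΣxΣy = 8·657 − 35·127 = 5256 − 4445 = 811
S_xx = nΣx² − (Σx)² = 8·205 − 35² = 1640 − 1225 = 415
S_yy = nΣy² − (Σy)² = 8·2257 − 127² = 18056 − 16129 = 1927
r = S_xy / √(S_xx·S_yy) = 811 / √(415·1927) = 811 / √799705 = 811 / 894.2623 = 0.9069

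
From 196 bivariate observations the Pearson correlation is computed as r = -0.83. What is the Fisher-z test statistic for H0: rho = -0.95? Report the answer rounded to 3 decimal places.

8.942

z_r = atanh(-0.83) = -1.188136,  z_0 = atanh(-0.95) = -1.831781
SE = 1/√(n−3) = 1/√193 = 0.071982
z = (z_r − z_0)/SE = (-1.188136 − (-1.831781)) / 0.071982 = 0.643645 / 0.071982 = 8.942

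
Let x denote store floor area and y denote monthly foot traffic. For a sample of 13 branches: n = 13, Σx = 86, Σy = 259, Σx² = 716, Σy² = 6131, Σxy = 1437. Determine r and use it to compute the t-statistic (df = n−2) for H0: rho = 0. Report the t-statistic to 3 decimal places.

-3.557

Numerator: nΣxy − (Σx)(Σy) = 13·1437 − (86)(259) = -3593
Denominator: √[(nΣx²−(Σx)²)(nΣy²−(Σy)²)]
  nΣx²−(Σx)² = 13·716 − 7396 = 1912;  nΣy²−(Σy)² = 13·6131 − 67081 = 12622
  √(1912·12622) = √24133264 = 4912.5619
r = -3593 / 4912.5619 = -0.7314
t = r·√(n−2)/√(1−r²) = -0.7314·√11 / √(1−0.534946) = -2.425779 / 0.681949 = -3.557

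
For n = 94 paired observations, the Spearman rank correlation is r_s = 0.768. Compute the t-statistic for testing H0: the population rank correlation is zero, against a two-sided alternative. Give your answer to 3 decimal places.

1 − r_s² = 1 − 0.589824 = 0.410176;  √(1−r_s²) = 0.640450
√(n−2) = √92 = 9.591663
t = r_s·√(n−2)/√(1−r_s²) = 0.768 · 9.591663 / 0.640450 = 11.502

11.502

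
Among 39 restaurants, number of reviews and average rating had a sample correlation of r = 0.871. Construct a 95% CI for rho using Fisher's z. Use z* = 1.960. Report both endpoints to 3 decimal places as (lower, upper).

Fisher z: z_r = atanh(r) = ½·ln((1+0.871)/(1−0.871)) = 1.337208
SE(z) = 1/√(n−3) = 1/√36 = 0.166667
95% ⇒ z* = 1.960; margin = 1.960·0.166667 = 0.326667
CI on z-scale: (1.010541, 1.663875)
Back-transform: tanh(1.010541) = 0.765986, tanh(1.663875) = 0.930737

(0.766, 0.931)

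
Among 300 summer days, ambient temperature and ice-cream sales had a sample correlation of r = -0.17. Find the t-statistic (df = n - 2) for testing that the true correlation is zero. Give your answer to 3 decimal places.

-2.978

t = r·√(n−2) / √(1−r²) with r = -0.17, n = 300
  = -0.17·√298 / √(1 − 0.0289)
  = -0.17·17.262677 / 0.985444
  = -2.934655 / 0.985444 = -2.978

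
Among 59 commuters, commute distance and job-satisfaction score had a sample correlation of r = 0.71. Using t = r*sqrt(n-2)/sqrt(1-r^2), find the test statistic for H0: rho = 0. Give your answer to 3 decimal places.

t = r·√(n−2) / √(1−r²) with r = 0.71, n = 59
  = 0.71·√57 / √(1 − 0.5041)
  = 0.71·7.549834 / 0.704202
  = 5.360382 / 0.704202 = 7.612

7.612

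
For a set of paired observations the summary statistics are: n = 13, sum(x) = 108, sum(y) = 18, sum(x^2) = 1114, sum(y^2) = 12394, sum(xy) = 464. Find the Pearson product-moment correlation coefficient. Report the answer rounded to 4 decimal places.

0.1920

Numerator: nΣxy − (Σx)(Σy) = 13·464 − (108)(18) = 4088
Denominator: √[(nΣx²−(Σx)²)(nΣy²−(Σy)²)]
  nΣx²−(Σx)² = 13·1114 − 11664 = 2818;  nΣy²−(Σy)² = 13·12394 − 324 = 160798
  √(2818·160798) = √453128764 = 21286.8214
r = 4088 / 21286.8214 = 0.1920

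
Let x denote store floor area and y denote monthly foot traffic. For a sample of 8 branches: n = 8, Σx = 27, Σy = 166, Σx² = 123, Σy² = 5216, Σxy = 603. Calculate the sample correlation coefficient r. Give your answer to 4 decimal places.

0.1799

Numerator: nΣxy − (Σx)(Σy) = 8·603 − (27)(166) = 342
Denominator: √[(nΣx²−(Σx)²)(nΣy²−(Σy)²)]
  nΣx²−(Σx)² = 8·123 − 729 = 255;  nΣy²−(Σy)² = 8·5216 − 27556 = 14172
  √(255·14172) = √3613860 = 1901.0155
r = 342 / 1901.0155 = 0.1799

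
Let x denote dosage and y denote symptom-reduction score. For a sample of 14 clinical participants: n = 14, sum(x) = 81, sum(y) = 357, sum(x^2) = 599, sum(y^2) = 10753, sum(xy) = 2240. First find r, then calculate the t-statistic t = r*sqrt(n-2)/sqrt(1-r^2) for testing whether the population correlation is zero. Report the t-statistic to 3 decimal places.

1.407

Numerator: nΣxy − (Σx)(Σy) = 14·2240 − (81)(357) = 2443
Denominator: √[(nΣx²−(Σx)²)(nΣy²−(Σy)²)]
  nΣx²−(Σx)² = 14·599 − 6561 = 1825;  nΣy²−(Σy)² = 14·10753 − 127449 = 23093
  √(1825·23093) = √42144725 = 6491.8969
r = 2443 / 6491.8969 = 0.3763
t = r·√(n−2)/√(1−r²) = 0.3763·√12 / √(1−0.141602) = 1.303541 / 0.926498 = 1.407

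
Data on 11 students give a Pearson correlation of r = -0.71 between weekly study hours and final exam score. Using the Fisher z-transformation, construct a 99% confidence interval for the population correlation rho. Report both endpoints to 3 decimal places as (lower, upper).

(-0.947, 0.024)

z_r = atanh(-0.71) = -0.887184;  SE = 1/√(n−3) = 1/√8 = 0.353553
z-limits: -0.887184 ± 2.576·0.353553 = -0.887184 ± 0.910753 = [-1.797937, 0.023569]
ρ-limits: (tanh -1.797937, tanh 0.023569) = (-0.947, 0.024)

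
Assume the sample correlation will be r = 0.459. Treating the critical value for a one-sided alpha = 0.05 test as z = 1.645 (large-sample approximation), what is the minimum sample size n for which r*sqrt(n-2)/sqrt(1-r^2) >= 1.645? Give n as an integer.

r√(n−2)/√(1−r²) ≥ 1.645  ⇔  n−2 ≥ (1.645)²·(1−r²)/r²
(1−r²)/r² = (1−0.210681)/0.210681 = 3.7465
n ≥ 2 + 2.706025·3.7465 = 2 + 10.1381 = 12.1381
⌈12.1381⌉ = 13

13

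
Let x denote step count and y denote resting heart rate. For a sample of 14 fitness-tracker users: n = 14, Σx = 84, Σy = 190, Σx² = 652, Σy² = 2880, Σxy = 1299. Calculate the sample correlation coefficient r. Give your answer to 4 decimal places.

Numerator: nΣxy − (Σx)(Σy) = 14·1299 − (84)(190) = 2226
Denominator: √[(nΣx²−(Σx)²)(nΣy²−(Σy)²)]
  nΣx²−(Σx)² = 14·652 − 7056 = 2072;  nΣy²−(Σy)² = 14·2880 − 36100 = 4220
  √(2072·4220) = √8743840 = 2956.9985
r = 2226 / 2956.9985 = 0.7528

0.7528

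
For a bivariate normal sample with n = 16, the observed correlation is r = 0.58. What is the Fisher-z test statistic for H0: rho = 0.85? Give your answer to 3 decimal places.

z_r = atanh(0.58) = 0.662463,  z_0 = atanh(0.85) = 1.256153
SE = 1/√(n−3) = 1/√13 = 0.277350
z = (z_r − z_0)/SE = (0.662463 − 1.256153) / 0.277350 = -0.593690 / 0.277350 = -2.141

-2.141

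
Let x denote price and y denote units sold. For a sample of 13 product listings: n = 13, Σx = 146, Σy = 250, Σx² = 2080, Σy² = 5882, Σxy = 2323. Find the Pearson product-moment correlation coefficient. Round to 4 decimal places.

-0.7047

S_xy = nΣxy − ΣxΣy = 13·2323 − 146·250 = 30199 − 36500 = -6301
S_xx = nΣx² − (Σx)² = 13·2080 − 146² = 27040 − 21316 = 5724
S_yy = nΣy² − (Σy)² = 13·5882 − 250² = 76466 − 62500 = 13966
r = S_xy / √(S_xx·S_yy) = -6301 / √(5724·13966) = -6301 / √79941384 = -6301 / 8940.9946 = -0.7047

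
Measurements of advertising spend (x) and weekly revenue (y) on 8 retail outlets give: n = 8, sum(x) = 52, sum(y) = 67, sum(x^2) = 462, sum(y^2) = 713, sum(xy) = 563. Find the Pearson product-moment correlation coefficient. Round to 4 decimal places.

0.9291

S_xy = nΣxy − ΣxΣy = 8·563 − 52·67 = 4504 − 3484 = 1020
S_xx = nΣx² − (Σx)² = 8·462 − 52² = 3696 − 2704 = 992
S_yy = nΣy² − (Σy)² = 8·713 − 67² = 5704 − 4489 = 1215
r = S_xy / √(S_xx·S_yy) = 1020 / √(992·1215) = 1020 / √1205280 = 1020 / 1097.8524 = 0.9291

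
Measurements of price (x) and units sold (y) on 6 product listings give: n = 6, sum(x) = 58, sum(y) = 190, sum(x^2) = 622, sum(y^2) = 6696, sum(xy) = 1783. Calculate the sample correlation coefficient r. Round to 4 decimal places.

Numerator: nΣxy − (Σx)(Σy) = 6·1783 − (58)(190) = -322
Denominator: √[(nΣx²−(Σx)²)(nΣy²−(Σy)²)]
  nΣx²−(Σx)² = 6·622 − 3364 = 368;  nΣy²−(Σy)² = 6·6696 − 36100 = 4076
  √(368·4076) = √1499968 = 1224.7318
r = -322 / 1224.7318 = -0.2629

-0.2629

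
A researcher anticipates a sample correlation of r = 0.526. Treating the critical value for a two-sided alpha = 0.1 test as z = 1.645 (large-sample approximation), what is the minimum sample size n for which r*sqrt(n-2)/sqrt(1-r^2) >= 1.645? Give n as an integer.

Need r·√(n−2)/√(1−r²) ≥ 1.645
√(n−2) ≥ 1.645·√(1−0.276676) / 0.526 = 1.645·0.850485 / 0.526 = 2.6598
n−2 ≥ 7.0745  ⇒  n ≥ 9.0745
Smallest integer n = 10

10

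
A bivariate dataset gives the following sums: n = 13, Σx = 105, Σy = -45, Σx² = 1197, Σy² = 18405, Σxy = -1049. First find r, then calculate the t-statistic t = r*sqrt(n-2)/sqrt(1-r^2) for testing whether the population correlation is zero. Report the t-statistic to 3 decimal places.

Numerator: nΣxy − (Σx)(Σy) = 13·(-1049) − (105)(-45) = -8912
Denominator: √[(nΣx²−(Σx)²)(nΣy²−(Σy)²)]
  nΣx²−(Σx)² = 13·1197 − 11025 = 4536;  nΣy²−(Σy)² = 13·18405 − 2025 = 237240
  √(4536·237240) = √1076120640 = 32804.2778
r = -8912 / 32804.2778 = -0.2717
t = r·√(n−2)/√(1−r²) = -0.2717·√11 / √(1−0.073821) = -0.901127 / 0.962382 = -0.936

-0.936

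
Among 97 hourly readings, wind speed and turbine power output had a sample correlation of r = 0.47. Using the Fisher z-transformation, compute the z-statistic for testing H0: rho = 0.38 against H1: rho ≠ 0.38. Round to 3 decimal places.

z_r = atanh(0.47) = 0.510070,  z_0 = atanh(0.38) = 0.400060
SE = 1/√(n−3) = 1/√94 = 0.103142
z = (z_r − z_0)/SE = (0.510070 − 0.400060) / 0.103142 = 0.110010 / 0.103142 = 1.067

1.067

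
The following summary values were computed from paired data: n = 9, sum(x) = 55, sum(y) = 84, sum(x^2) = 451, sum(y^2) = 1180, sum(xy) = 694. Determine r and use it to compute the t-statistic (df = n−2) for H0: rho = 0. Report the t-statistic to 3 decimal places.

S_xy = nΣxy − ΣxΣy = 9·694 − 55·84 = 6246 − 4620 = 1626
S_xx = nΣx² − (Σx)² = 9·451 − 55² = 4059 − 3025 = 1034
S_yy = nΣy² − (Σy)² = 9·1180 − 84² = 10620 − 7056 = 3564
r = S_xy / √(S_xx·S_yy) = 1626 / √(1034·3564) = 1626 / √3685176 = 1626 / 1919.6812 = 0.8470
t = r·√(n−2)/√(1−r²) = 0.8470·√7 / √(1−0.717409) = 2.240951 / 0.531593 = 4.216

4.216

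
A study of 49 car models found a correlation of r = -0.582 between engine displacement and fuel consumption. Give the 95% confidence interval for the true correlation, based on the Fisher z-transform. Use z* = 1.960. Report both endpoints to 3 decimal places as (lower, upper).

z_r = atanh(-0.582) = -0.665482;  SE = 1/√(n−3) = 1/√46 = 0.147442
z-limits: -0.665482 ± 1.960·0.147442 = -0.665482 ± 0.288986 = [-0.954468, -0.376496]
ρ-limits: (tanh -0.954468, tanh -0.376496) = (-0.742, -0.360)

(-0.742, -0.360)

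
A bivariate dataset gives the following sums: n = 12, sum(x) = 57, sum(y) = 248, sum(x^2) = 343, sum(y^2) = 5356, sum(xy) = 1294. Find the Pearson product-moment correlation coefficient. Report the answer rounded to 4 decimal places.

S_xy = nΣxy − ΣxΣy = 12·1294 − 57·248 = 15528 − 14136 = 1392
S_xx = nΣx² − (Σx)² = 12·343 − 57² = 4116 − 3249 = 867
S_yy = nΣy² − (Σy)² = 12·5356 − 248² = 64272 − 61504 = 2768
r = S_xy / √(S_xx·S_yy) = 1392 / √(867·2768) = 1392 / √2399856 = 1392 / 1549.1469 = 0.8986

0.8986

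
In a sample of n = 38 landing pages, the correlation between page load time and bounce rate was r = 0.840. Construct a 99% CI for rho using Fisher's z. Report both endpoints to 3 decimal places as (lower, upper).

(0.656, 0.930)

Fisher z: z_r = atanh(r) = ½·ln((1+0.840)/(1−0.840)) = 1.221174
SE(z) = 1/√(n−3) = 1/√35 = 0.169031
99% ⇒ z* = 2.576; margin = 2.576·0.169031 = 0.435424
CI on z-scale: (0.785750, 1.656598)
Back-transform: tanh(0.785750) = 0.655995, tanh(1.656598) = 0.929757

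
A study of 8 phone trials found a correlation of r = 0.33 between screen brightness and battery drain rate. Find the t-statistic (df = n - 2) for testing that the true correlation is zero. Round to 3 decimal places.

t = r·√(n−2) / √(1−r²) with r = 0.33, n = 8
  = 0.33·√6 / √(1 − 0.1089)
  = 0.33·2.449490 / 0.943981
  = 0.808332 / 0.943981 = 0.856

0.856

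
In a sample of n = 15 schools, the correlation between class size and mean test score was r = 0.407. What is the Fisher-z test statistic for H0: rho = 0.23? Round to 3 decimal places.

Fisher z: atanh(0.407) = 0.432010, atanh(0.23) = 0.234189
z = (z_r − z_0)·√(n−3) = (0.432010 − 0.234189)·√12 = 0.197821 · 3.464102 = 0.685

0.685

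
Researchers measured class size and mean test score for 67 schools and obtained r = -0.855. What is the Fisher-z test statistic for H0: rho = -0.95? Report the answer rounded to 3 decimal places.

z_r = atanh(-0.855) = -1.274453,  z_0 = atanh(-0.95) = -1.831781
SE = 1/√(n−3) = 1/√64 = 0.125000
z = (z_r − z_0)/SE = (-1.274453 − (-1.831781)) / 0.125000 = 0.557328 / 0.125000 = 4.459

4.459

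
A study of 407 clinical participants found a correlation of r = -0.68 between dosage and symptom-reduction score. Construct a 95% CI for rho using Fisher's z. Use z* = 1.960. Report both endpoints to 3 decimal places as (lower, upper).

(-0.729, -0.624)

z_r = atanh(-0.68) = -0.829114;  SE = 1/√(n−3) = 1/√404 = 0.049752
z-limits: -0.829114 ± 1.960·0.049752 = -0.829114 ± 0.097514 = [-0.926628, -0.731600]
ρ-limits: (tanh -0.926628, tanh -0.731600) = (-0.729, -0.624)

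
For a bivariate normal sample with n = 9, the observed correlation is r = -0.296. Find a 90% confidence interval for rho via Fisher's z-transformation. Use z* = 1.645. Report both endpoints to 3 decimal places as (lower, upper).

Fisher z: z_r = atanh(r) = ½·ln((1+(-0.296))/(1−(-0.296))) = -0.305130
SE(z) = 1/√(n−3) = 1/√6 = 0.408248
90% ⇒ z* = 1.645; margin = 1.645·0.408248 = 0.671568
CI on z-scale: (-0.976698, 0.366438)
Back-transform: tanh(-0.976698) = -0.751633, tanh(0.366438) = 0.350872

(-0.752, 0.351)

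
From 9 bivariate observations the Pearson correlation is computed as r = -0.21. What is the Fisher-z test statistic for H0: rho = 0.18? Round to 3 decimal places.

-0.968

z_r = atanh(-0.21) = -0.213171,  z_0 = atanh(0.18) = 0.181983
SE = 1/√(n−3) = 1/√6 = 0.408248
z = (z_r − z_0)/SE = (-0.213171 − 0.181983) / 0.408248 = -0.395154 / 0.408248 = -0.968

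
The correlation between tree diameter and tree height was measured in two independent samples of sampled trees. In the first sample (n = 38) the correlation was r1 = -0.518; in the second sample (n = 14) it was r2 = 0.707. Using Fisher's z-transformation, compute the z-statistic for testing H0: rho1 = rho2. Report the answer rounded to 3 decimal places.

Fisher z-transforms: z1 = atanh(-0.518) = -0.573602, z2 = atanh(0.707) = 0.881160; difference d = -1.454762
Var(d) = 1/35 + 1/11 = 0.0285714 + 0.0909091 = 0.1194805
z = d/√Var(d) = -1.454762 / √0.1194805 = -1.454762 / 0.345660 = -4.209

-4.209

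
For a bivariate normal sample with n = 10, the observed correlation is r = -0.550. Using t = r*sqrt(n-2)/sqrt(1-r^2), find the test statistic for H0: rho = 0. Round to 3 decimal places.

t = r·√(n−2) / √(1−r²) with r = -0.550, n = 10
  = -0.550·√8 / √(1 − 0.302500)
  = -0.550·2.828427 / 0.835165
  = -1.555635 / 0.835165 = -1.863

-1.863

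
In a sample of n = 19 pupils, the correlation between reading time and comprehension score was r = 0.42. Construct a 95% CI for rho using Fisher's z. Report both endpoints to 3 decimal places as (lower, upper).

z_r = atanh(0.42) = 0.447692;  SE = 1/√(n−3) = 1/√16 = 0.250000
z-limits: 0.447692 ± 1.960·0.250000 = 0.447692 ± 0.490000 = [-0.042308, 0.937692]
ρ-limits: (tanh -0.042308, tanh 0.937692) = (-0.042, 0.734)

(-0.042, 0.734)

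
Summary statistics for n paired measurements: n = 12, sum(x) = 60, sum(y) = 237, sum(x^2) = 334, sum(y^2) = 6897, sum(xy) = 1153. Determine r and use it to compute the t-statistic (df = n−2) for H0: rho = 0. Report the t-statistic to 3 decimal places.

-0.371

Numerator: nΣxy − (Σx)(Σy) = 12·1153 − (60)(237) = -384
Denominator: √[(nΣx²−(Σx)²)(nΣy²−(Σy)²)]
  nΣx²−(Σx)² = 12·334 − 3600 = 408;  nΣy²−(Σy)² = 12·6897 − 56169 = 26595
  √(408·26595) = √10850760 = 3294.0492
r = -384 / 3294.0492 = -0.1166
t = r·√(n−2)/√(1−r²) = -0.1166·√10 / √(1−0.013596) = -0.368722 / 0.993179 = -0.371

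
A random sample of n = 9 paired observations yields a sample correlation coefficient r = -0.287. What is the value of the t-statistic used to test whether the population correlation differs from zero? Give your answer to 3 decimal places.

-0.793

t = r·√(n−2) / √(1−r²) with r = -0.287, n = 9
  = -0.287·√7 / √(1 − 0.082369)
  = -0.287·2.645751 / 0.957931
  = -0.759331 / 0.957931 = -0.793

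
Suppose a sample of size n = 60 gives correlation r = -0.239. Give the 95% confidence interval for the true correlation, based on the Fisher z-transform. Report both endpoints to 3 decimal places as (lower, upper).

(-0.465, 0.016)

Fisher z: z_r = atanh(r) = ½·ln((1+(-0.239))/(1−(-0.239))) = -0.243713
SE(z) = 1/√(n−3) = 1/√57 = 0.132453
95% ⇒ z* = 1.960; margin = 1.960·0.132453 = 0.259608
CI on z-scale: (-0.503321, 0.015895)
Back-transform: tanh(-0.503321) = -0.464725, tanh(0.015895) = 0.015894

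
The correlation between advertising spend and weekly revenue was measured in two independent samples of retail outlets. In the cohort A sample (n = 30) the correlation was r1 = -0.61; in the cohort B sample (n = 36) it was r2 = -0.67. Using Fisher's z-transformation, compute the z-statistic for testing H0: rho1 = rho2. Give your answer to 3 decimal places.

0.392

z1 = atanh(-0.61) = -0.708921,  z2 = atanh(-0.67) = -0.810743
SE = √(1/(n1−3) + 1/(n2−3)) = √(1/27 + 1/33) = √(0.0370370 + 0.0303030) = √0.0673400 = 0.259500
z = (z1 − z2)/SE = (-0.708921 − (-0.810743)) / 0.259500 = 0.101822 / 0.259500 = 0.392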